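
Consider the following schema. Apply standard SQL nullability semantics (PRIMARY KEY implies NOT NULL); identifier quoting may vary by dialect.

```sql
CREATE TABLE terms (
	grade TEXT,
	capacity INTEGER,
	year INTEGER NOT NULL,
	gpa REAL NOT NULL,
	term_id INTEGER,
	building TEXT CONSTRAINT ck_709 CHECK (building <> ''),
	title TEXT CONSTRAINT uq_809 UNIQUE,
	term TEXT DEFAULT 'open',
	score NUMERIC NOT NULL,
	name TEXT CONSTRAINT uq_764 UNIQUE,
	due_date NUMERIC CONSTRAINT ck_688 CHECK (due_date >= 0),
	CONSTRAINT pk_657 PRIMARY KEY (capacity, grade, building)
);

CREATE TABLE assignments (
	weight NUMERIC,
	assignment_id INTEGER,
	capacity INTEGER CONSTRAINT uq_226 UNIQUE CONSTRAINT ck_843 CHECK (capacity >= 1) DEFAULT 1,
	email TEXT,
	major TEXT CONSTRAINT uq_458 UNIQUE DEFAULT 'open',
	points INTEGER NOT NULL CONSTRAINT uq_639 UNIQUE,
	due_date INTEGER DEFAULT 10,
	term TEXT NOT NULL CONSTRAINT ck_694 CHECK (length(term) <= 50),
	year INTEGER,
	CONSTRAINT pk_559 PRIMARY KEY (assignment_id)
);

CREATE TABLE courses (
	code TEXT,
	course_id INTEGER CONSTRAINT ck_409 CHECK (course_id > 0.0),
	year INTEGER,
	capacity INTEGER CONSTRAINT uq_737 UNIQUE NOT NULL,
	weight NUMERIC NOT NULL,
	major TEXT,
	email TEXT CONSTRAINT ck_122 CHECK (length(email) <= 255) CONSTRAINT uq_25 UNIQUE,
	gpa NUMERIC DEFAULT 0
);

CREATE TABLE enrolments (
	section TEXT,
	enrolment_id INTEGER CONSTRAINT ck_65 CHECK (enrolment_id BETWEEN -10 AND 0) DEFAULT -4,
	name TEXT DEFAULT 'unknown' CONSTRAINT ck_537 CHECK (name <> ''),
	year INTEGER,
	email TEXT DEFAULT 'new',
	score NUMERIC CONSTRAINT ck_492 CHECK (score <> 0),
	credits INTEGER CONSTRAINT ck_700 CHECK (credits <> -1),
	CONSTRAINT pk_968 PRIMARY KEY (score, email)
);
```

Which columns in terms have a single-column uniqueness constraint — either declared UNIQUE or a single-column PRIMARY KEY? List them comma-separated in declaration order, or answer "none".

title, name

- grade: part of a composite PRIMARY KEY — only the tuple is unique, not this column on its own.
- capacity: part of a composite PRIMARY KEY — only the tuple is unique, not this column on its own.
- year: no UNIQUE or single-column PK constraint.
- gpa: no UNIQUE or single-column PK constraint.
- term_id: no UNIQUE or single-column PK constraint.
- building: part of a composite PRIMARY KEY — only the tuple is unique, not this column on its own.
- title: declared UNIQUE → unique.
- term: no UNIQUE or single-column PK constraint.
- score: no UNIQUE or single-column PK constraint.
- name: declared UNIQUE → unique.
- due_date: no UNIQUE or single-column PK constraint.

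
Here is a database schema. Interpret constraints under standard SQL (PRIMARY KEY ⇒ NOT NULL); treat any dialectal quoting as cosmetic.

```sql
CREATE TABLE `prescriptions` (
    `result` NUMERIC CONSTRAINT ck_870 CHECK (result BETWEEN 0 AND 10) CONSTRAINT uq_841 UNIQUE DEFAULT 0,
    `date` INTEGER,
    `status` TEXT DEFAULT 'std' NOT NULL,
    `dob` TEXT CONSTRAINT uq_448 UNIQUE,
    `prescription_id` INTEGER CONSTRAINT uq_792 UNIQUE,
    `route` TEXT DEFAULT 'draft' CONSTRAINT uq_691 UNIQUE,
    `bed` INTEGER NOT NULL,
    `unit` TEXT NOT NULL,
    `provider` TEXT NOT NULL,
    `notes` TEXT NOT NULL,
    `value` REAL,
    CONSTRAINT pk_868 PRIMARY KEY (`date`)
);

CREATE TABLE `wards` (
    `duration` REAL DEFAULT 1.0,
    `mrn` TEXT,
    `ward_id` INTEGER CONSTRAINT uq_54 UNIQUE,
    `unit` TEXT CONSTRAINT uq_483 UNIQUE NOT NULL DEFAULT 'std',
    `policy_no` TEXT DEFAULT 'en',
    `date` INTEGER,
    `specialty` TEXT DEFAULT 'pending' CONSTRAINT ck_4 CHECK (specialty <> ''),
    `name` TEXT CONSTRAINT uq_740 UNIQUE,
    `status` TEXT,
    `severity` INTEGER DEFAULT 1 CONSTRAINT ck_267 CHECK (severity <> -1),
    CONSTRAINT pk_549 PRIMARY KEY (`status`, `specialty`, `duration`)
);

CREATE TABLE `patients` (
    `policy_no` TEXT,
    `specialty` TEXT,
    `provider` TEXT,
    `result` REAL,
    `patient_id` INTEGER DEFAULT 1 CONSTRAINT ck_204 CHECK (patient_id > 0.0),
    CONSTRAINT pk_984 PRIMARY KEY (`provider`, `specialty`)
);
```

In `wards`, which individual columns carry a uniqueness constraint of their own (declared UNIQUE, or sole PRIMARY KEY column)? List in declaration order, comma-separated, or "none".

- duration: part of a composite PRIMARY KEY — only the tuple is unique, not this column on its own.
- mrn: no UNIQUE or single-column PK constraint.
- ward_id: declared UNIQUE → unique.
- unit: declared UNIQUE → unique.
- policy_no: no UNIQUE or single-column PK constraint.
- date: no UNIQUE or single-column PK constraint.
- specialty: part of a composite PRIMARY KEY — only the tuple is unique, not this column on its own.
- name: declared UNIQUE → unique.
- status: part of a composite PRIMARY KEY — only the tuple is unique, not this column on its own.
- severity: no UNIQUE or single-column PK constraint.

ward_id, unit, name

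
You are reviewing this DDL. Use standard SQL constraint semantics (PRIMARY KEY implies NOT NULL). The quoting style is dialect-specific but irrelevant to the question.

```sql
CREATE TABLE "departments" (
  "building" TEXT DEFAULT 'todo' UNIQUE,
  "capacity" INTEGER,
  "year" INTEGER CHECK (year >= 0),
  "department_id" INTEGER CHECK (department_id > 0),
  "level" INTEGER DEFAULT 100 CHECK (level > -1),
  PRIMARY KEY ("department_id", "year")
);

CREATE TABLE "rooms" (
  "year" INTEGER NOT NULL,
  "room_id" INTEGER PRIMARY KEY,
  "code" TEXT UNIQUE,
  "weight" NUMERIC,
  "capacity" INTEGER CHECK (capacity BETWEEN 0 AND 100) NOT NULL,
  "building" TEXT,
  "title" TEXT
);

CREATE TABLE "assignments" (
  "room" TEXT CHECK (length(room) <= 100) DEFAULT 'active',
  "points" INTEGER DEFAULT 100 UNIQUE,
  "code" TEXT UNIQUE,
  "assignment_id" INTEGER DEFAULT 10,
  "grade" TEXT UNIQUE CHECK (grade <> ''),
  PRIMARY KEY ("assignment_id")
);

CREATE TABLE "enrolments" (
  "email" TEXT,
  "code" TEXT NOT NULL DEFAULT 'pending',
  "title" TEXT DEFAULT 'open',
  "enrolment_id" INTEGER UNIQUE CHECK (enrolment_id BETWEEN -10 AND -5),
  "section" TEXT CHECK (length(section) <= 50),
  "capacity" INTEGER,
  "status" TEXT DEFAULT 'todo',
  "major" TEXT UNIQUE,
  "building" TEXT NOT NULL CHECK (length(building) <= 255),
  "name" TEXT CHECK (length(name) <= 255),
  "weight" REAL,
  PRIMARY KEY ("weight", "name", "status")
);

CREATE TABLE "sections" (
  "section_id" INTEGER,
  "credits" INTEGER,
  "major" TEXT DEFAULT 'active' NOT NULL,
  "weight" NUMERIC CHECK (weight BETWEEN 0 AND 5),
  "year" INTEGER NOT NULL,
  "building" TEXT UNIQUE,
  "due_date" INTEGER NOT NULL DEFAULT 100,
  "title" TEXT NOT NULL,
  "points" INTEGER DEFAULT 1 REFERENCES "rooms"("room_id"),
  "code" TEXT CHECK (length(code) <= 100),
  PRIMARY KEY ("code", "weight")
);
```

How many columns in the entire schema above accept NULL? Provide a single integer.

departments: 3 nullable (building, capacity, level — PK (department_id, year) and explicit NOT NULL columns excluded).
rooms: 4 nullable (code, weight, building, title — PK (room_id) and explicit NOT NULL columns excluded).
assignments: 4 nullable (room, points, code, grade — PK (assignment_id) and explicit NOT NULL columns excluded).
enrolments: 6 nullable (email, title, enrolment_id, section, capacity, major — PK (weight, name, status) and explicit NOT NULL columns excluded).
sections: 4 nullable (section_id, credits, building, points — PK (code, weight) and explicit NOT NULL columns excluded).
Total: 3 + 4 + 4 + 6 + 4 = 21.

21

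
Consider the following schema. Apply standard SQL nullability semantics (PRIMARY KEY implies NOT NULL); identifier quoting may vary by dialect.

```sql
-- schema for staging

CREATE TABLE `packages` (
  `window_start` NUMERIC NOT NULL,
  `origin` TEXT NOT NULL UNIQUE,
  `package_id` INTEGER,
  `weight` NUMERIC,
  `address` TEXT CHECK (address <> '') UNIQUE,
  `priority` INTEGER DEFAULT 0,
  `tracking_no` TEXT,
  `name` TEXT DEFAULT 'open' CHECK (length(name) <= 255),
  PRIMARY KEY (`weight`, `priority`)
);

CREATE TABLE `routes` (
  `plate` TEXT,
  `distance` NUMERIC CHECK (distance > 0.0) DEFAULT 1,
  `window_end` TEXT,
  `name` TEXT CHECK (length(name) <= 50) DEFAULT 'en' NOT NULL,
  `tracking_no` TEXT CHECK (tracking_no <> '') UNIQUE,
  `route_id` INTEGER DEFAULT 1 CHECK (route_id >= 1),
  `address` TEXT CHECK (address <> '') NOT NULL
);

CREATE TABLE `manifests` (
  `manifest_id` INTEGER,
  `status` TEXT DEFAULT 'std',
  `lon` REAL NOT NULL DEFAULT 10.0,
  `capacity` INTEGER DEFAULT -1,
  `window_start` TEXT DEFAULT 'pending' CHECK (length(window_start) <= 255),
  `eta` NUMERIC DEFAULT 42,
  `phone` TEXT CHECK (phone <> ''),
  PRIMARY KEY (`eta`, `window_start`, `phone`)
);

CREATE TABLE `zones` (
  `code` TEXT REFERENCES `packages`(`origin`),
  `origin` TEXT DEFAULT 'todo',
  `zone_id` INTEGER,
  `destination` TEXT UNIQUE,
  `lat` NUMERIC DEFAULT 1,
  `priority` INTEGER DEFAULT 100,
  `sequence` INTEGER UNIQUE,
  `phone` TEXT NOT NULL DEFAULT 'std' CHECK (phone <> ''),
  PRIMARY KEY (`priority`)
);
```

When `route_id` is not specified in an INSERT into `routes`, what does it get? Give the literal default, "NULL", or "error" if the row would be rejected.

1

route_id has an explicit DEFAULT 1.
When the column is omitted from an INSERT, that default is used.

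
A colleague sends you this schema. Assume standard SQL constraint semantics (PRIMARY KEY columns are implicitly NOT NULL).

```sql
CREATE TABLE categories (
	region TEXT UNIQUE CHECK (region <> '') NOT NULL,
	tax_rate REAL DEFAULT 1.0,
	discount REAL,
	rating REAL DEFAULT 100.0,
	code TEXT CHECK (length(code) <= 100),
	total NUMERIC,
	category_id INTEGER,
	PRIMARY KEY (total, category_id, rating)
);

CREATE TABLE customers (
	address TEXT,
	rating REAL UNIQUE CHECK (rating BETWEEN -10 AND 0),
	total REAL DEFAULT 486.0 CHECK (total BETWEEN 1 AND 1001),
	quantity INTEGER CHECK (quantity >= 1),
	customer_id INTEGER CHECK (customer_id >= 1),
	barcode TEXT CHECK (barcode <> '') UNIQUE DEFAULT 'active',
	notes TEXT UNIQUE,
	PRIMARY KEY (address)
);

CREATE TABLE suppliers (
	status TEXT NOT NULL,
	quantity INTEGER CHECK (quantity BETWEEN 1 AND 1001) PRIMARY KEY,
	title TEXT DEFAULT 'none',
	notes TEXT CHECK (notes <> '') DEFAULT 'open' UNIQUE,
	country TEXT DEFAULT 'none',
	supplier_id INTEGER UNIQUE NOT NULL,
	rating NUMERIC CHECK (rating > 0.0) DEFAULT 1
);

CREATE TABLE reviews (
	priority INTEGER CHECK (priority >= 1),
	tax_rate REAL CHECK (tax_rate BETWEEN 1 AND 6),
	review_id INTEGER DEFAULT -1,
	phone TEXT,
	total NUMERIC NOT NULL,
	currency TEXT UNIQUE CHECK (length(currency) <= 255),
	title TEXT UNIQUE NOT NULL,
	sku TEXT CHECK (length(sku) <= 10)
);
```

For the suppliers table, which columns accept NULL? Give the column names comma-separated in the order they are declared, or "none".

- status: declared NOT NULL → not nullable.
- quantity: part of the PRIMARY KEY, which implies NOT NULL → not nullable.
- title: DEFAULT only fills an omitted column; an explicit NULL is still allowed → nullable.
- notes: CHECK does not forbid NULL (a CHECK constraint passes when its expression is NULL) → nullable.
- country: DEFAULT only fills an omitted column; an explicit NULL is still allowed → nullable.
- supplier_id: declared NOT NULL → not nullable.
- rating: CHECK does not forbid NULL (a CHECK constraint passes when its expression is NULL) → nullable.

title, notes, country, rating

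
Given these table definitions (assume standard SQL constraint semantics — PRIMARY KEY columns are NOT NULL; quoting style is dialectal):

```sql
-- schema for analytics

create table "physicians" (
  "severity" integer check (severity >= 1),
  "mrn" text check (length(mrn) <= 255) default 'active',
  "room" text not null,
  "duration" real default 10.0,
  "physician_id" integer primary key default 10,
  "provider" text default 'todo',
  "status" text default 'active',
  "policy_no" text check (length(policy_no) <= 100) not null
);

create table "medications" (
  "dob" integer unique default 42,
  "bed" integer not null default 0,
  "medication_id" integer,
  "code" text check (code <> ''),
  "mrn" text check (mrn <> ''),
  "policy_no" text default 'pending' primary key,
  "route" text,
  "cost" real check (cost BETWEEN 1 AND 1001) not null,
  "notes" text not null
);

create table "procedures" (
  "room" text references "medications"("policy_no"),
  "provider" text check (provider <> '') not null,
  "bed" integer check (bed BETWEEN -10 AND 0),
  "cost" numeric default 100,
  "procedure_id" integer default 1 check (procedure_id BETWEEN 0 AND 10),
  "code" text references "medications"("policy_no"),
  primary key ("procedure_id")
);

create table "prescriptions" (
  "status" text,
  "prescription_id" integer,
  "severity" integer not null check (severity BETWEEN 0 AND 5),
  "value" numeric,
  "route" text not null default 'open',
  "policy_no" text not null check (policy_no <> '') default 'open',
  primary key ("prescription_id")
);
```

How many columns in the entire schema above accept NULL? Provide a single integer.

physicians: 5 nullable (severity, mrn, duration, provider, status — PK (physician_id) and explicit NOT NULL columns excluded).
medications: 5 nullable (dob, medication_id, code, mrn, route — PK (policy_no) and explicit NOT NULL columns excluded).
procedures: 4 nullable (room, bed, cost, code — PK (procedure_id) and explicit NOT NULL columns excluded).
prescriptions: 2 nullable (status, value — PK (prescription_id) and explicit NOT NULL columns excluded).
Total: 5 + 5 + 4 + 2 = 16.

16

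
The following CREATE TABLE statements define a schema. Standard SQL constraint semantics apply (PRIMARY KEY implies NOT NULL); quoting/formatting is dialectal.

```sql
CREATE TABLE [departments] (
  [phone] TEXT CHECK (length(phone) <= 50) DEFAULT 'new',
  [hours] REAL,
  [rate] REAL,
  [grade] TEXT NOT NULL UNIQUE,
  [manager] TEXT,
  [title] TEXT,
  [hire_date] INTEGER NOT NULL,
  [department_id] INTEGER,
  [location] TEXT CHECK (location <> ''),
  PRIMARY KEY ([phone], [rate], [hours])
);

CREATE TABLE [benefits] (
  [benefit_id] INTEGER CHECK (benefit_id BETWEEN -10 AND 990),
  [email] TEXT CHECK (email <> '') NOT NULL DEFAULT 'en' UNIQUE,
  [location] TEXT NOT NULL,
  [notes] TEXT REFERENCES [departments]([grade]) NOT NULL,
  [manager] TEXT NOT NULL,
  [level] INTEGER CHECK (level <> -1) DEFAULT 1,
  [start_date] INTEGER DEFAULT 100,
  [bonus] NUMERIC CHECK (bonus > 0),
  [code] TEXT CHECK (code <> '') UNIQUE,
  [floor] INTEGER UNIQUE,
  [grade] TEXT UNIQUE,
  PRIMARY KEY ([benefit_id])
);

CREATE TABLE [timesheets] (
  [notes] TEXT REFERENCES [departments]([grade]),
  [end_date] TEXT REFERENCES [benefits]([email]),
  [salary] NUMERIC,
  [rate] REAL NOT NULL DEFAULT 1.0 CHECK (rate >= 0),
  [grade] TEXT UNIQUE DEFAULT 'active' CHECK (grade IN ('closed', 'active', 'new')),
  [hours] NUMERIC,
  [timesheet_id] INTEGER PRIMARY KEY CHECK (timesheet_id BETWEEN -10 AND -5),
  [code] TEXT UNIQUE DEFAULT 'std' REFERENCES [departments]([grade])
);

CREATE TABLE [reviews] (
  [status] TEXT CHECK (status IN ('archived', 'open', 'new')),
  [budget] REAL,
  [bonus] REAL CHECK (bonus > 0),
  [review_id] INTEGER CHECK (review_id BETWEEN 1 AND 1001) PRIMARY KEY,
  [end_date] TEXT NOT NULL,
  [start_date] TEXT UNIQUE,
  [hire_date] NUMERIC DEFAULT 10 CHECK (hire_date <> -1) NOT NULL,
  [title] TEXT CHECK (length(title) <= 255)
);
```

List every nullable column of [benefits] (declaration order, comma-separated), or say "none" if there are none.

- benefit_id: part of the PRIMARY KEY, which implies NOT NULL → not nullable.
- email: declared NOT NULL → not nullable.
- location: declared NOT NULL → not nullable.
- notes: declared NOT NULL → not nullable.
- manager: declared NOT NULL → not nullable.
- level: CHECK does not forbid NULL (a CHECK constraint passes when its expression is NULL) → nullable.
- start_date: DEFAULT only fills an omitted column; an explicit NULL is still allowed → nullable.
- bonus: CHECK does not forbid NULL (a CHECK constraint passes when its expression is NULL) → nullable.
- code: CHECK does not forbid NULL (a CHECK constraint passes when its expression is NULL) → nullable.
- floor: UNIQUE does not imply NOT NULL → nullable.
- grade: UNIQUE does not imply NOT NULL → nullable.

level, start_date, bonus, code, floor, grade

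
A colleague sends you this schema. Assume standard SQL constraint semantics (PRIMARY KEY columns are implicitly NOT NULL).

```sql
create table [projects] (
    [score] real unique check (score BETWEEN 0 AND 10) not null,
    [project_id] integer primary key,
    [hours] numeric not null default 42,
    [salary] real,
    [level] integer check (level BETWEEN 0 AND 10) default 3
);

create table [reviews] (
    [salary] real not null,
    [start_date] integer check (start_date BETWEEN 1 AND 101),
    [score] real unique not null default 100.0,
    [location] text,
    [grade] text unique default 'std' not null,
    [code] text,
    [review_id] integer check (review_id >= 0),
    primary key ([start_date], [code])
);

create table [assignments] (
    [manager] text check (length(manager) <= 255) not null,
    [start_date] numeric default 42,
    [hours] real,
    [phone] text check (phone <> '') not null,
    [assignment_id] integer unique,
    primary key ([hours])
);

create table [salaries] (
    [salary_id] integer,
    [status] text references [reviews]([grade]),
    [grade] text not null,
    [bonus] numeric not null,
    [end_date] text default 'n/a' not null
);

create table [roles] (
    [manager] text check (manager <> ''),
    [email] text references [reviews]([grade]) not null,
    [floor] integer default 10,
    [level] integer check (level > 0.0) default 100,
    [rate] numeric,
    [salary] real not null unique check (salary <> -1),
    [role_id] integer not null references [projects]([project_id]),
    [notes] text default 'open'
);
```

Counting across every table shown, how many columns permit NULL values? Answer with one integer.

13

projects: 2 nullable (salary, level — PK (project_id) and explicit NOT NULL columns excluded).
reviews: 2 nullable (location, review_id — PK (start_date, code) and explicit NOT NULL columns excluded).
assignments: 2 nullable (start_date, assignment_id — PK (hours) and explicit NOT NULL columns excluded).
salaries: 2 nullable (salary_id, status — PK none and explicit NOT NULL columns excluded).
roles: 5 nullable (manager, floor, level, rate, notes — PK none and explicit NOT NULL columns excluded).
Total: 2 + 2 + 2 + 2 + 5 = 13.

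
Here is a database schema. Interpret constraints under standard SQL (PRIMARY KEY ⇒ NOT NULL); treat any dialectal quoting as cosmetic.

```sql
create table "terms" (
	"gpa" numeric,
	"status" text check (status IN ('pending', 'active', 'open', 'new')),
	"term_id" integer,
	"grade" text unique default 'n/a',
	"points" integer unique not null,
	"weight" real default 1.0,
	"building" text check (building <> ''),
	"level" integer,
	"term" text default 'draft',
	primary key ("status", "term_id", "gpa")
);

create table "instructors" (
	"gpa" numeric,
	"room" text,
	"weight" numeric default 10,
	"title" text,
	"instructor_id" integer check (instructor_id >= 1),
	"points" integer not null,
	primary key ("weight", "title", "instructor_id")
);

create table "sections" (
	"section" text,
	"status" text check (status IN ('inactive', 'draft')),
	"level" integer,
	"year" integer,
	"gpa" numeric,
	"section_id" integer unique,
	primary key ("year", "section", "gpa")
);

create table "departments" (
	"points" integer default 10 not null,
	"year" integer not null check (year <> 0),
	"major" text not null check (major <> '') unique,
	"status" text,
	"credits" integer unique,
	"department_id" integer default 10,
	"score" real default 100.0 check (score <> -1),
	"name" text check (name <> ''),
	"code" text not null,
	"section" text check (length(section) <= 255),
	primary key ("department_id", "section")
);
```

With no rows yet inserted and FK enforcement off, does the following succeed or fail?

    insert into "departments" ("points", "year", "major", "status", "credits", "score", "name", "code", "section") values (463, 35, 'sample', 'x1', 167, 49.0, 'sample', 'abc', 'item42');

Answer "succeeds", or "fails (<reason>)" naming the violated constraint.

NOT NULL columns: code is supplied; department_id defaults to 10; major is supplied; points is supplied; section is supplied; year is supplied.
CHECK constraints: 35 satisfies (year <> 0); 'sample' satisfies (major <> ''); 49.0 satisfies (score <> -1); 'sample' satisfies (name <> ''); 'item42' satisfies (length(section) <= 255).
No constraint is violated.

succeeds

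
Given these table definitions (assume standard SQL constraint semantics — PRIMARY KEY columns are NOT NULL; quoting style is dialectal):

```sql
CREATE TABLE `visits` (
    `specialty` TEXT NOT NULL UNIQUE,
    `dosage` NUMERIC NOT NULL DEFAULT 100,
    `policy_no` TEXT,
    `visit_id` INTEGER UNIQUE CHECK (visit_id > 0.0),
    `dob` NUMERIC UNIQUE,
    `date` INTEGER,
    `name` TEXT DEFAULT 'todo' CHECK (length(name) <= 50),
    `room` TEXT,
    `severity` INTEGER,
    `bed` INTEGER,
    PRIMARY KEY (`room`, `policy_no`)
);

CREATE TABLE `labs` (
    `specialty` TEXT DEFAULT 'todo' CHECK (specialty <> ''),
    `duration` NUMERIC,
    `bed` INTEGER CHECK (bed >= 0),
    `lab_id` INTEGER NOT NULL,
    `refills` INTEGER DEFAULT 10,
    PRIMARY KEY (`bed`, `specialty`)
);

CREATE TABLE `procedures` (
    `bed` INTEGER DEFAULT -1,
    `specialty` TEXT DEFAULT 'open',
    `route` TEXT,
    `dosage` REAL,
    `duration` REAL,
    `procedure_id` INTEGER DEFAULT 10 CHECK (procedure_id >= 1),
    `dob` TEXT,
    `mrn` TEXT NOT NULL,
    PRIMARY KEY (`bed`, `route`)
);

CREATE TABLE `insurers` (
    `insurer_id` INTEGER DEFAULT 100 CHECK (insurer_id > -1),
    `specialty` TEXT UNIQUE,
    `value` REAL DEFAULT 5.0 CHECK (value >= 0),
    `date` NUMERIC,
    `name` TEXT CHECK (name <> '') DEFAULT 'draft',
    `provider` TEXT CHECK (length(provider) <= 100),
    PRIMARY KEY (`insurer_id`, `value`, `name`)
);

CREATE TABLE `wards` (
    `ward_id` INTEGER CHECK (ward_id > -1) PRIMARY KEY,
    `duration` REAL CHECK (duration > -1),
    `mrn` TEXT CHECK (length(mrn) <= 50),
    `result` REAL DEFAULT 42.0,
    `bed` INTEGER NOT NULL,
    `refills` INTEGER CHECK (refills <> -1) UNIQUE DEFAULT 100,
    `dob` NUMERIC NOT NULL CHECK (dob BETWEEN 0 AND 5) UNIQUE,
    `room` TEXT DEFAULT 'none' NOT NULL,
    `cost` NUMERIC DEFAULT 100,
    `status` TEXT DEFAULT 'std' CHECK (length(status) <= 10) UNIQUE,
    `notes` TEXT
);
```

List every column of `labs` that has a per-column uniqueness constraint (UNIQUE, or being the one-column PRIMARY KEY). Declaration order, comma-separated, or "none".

- specialty: part of a composite PRIMARY KEY — only the tuple is unique, not this column on its own.
- duration: no UNIQUE or single-column PK constraint.
- bed: part of a composite PRIMARY KEY — only the tuple is unique, not this column on its own.
- lab_id: no UNIQUE or single-column PK constraint.
- refills: no UNIQUE or single-column PK constraint.

none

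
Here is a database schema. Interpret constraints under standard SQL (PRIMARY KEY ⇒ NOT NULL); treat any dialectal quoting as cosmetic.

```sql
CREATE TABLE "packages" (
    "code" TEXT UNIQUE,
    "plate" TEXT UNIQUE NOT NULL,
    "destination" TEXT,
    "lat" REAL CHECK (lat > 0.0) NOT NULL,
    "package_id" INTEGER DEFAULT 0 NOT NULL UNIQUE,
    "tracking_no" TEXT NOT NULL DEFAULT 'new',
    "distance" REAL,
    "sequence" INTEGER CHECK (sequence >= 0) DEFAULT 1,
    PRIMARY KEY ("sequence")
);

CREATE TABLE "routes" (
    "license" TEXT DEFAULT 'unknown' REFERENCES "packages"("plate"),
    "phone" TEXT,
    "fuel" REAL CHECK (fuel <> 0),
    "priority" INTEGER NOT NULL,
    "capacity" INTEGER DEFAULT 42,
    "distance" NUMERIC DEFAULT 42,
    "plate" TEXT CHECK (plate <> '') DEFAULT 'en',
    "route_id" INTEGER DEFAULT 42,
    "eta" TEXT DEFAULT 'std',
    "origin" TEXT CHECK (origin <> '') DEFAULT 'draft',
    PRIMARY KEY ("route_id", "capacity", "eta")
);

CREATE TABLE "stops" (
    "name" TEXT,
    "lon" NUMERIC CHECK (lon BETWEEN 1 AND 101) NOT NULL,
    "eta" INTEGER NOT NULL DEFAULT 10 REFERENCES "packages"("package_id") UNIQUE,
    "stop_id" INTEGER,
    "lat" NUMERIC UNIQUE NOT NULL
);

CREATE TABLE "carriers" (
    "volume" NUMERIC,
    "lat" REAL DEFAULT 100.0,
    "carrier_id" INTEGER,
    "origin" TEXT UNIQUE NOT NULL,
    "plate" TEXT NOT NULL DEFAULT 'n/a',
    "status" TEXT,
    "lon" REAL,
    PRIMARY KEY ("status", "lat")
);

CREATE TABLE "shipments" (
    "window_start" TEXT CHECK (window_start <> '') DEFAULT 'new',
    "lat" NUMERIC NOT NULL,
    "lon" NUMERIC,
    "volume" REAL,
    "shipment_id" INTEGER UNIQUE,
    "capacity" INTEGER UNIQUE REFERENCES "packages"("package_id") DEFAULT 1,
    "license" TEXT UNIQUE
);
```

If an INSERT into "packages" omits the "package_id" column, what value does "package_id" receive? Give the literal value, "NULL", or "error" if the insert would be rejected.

0

package_id has an explicit DEFAULT 0.
When the column is omitted from an INSERT, that default is used.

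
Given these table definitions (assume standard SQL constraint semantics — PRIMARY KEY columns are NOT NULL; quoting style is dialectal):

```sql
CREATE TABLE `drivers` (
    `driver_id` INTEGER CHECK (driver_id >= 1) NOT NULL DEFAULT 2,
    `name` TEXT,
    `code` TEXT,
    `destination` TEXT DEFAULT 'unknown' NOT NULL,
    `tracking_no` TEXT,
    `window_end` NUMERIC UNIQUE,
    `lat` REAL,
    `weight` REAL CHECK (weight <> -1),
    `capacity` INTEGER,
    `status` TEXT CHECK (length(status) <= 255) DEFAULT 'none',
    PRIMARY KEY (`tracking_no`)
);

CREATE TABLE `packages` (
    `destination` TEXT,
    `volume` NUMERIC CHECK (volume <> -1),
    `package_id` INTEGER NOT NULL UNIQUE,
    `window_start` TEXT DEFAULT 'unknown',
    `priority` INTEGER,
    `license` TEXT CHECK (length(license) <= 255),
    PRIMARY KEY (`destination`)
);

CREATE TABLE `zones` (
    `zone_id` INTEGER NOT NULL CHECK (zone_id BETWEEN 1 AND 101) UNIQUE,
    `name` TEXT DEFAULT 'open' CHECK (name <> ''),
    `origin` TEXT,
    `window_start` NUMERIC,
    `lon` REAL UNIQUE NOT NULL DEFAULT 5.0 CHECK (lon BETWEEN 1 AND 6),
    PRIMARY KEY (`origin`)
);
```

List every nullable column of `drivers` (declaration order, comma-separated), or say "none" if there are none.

- driver_id: declared NOT NULL → not nullable.
- name: no NOT NULL constraint applies → nullable.
- code: no NOT NULL constraint applies → nullable.
- destination: declared NOT NULL → not nullable.
- tracking_no: part of the PRIMARY KEY, which implies NOT NULL → not nullable.
- window_end: UNIQUE does not imply NOT NULL → nullable.
- lat: no NOT NULL constraint applies → nullable.
- weight: CHECK does not forbid NULL (a CHECK constraint passes when its expression is NULL) → nullable.
- capacity: no NOT NULL constraint applies → nullable.
- status: CHECK does not forbid NULL (a CHECK constraint passes when its expression is NULL) → nullable.

name, code, window_end, lat, weight, capacity, status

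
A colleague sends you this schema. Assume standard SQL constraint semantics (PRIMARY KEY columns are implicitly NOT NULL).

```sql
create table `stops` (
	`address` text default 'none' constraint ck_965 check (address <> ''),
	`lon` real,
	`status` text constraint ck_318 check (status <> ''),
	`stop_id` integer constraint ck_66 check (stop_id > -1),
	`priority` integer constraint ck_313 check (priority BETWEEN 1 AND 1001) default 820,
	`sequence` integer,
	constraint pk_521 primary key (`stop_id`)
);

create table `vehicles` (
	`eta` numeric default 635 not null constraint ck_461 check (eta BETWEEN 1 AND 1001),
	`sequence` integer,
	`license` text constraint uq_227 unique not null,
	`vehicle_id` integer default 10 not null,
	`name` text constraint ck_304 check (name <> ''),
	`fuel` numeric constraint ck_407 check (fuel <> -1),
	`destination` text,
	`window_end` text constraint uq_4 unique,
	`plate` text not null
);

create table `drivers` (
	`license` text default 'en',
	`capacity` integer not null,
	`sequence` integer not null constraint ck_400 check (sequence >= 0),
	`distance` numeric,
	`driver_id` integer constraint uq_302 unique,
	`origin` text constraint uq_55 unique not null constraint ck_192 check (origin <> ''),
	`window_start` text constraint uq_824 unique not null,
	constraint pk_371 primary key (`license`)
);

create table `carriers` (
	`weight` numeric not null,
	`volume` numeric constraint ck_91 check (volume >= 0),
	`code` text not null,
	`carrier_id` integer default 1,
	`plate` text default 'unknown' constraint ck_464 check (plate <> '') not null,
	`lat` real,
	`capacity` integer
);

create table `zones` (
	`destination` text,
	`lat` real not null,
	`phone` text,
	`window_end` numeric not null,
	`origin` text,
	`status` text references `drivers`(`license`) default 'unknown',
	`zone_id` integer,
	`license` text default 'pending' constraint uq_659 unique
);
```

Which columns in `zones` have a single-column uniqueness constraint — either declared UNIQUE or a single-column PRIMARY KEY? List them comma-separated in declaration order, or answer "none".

- destination: no UNIQUE or single-column PK constraint.
- lat: no UNIQUE or single-column PK constraint.
- phone: no UNIQUE or single-column PK constraint.
- window_end: no UNIQUE or single-column PK constraint.
- origin: no UNIQUE or single-column PK constraint.
- status: no UNIQUE or single-column PK constraint.
- zone_id: no UNIQUE or single-column PK constraint.
- license: declared UNIQUE → unique.

license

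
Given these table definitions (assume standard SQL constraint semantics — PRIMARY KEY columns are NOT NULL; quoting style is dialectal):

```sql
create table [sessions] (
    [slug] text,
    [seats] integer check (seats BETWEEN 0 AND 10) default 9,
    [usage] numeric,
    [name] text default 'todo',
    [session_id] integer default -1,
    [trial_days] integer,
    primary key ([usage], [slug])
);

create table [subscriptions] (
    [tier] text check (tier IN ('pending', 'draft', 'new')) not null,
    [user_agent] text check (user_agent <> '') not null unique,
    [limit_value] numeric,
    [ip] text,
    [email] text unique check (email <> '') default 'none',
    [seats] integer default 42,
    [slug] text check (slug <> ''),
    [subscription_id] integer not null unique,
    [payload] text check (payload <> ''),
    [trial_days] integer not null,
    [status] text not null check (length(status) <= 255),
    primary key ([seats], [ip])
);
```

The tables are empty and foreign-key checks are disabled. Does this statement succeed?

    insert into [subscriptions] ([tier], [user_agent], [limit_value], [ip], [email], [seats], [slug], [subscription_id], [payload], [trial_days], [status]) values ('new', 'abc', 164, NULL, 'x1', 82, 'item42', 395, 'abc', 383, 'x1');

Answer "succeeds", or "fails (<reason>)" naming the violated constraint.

fails (NOT NULL on ip)

ip is explicitly set to NULL, but ip is part of the PRIMARY KEY (implied NOT NULL).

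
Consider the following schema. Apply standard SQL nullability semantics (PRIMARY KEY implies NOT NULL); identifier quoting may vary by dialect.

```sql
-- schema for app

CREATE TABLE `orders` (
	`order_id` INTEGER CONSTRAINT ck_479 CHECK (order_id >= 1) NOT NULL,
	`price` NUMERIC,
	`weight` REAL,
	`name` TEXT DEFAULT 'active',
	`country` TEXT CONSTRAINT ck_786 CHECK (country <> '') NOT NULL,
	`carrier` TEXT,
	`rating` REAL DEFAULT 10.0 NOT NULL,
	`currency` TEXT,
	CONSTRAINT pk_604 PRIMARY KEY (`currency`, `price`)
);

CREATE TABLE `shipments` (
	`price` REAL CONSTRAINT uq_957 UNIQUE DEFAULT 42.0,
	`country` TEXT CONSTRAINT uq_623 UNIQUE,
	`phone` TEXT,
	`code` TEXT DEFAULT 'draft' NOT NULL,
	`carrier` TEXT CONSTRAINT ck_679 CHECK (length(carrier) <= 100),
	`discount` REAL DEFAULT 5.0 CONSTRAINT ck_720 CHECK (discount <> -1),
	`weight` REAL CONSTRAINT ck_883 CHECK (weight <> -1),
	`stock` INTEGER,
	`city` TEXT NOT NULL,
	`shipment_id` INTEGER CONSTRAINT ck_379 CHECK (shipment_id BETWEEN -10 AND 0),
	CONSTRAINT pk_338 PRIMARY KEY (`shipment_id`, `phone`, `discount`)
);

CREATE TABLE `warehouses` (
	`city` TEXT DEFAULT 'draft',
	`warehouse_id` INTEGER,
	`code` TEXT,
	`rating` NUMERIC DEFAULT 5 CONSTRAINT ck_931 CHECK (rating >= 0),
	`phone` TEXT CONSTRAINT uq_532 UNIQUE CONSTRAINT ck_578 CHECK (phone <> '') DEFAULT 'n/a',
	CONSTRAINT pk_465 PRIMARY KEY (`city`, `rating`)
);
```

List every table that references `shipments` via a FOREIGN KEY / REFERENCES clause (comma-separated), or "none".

none

No REFERENCES clause anywhere in the schema names shipments.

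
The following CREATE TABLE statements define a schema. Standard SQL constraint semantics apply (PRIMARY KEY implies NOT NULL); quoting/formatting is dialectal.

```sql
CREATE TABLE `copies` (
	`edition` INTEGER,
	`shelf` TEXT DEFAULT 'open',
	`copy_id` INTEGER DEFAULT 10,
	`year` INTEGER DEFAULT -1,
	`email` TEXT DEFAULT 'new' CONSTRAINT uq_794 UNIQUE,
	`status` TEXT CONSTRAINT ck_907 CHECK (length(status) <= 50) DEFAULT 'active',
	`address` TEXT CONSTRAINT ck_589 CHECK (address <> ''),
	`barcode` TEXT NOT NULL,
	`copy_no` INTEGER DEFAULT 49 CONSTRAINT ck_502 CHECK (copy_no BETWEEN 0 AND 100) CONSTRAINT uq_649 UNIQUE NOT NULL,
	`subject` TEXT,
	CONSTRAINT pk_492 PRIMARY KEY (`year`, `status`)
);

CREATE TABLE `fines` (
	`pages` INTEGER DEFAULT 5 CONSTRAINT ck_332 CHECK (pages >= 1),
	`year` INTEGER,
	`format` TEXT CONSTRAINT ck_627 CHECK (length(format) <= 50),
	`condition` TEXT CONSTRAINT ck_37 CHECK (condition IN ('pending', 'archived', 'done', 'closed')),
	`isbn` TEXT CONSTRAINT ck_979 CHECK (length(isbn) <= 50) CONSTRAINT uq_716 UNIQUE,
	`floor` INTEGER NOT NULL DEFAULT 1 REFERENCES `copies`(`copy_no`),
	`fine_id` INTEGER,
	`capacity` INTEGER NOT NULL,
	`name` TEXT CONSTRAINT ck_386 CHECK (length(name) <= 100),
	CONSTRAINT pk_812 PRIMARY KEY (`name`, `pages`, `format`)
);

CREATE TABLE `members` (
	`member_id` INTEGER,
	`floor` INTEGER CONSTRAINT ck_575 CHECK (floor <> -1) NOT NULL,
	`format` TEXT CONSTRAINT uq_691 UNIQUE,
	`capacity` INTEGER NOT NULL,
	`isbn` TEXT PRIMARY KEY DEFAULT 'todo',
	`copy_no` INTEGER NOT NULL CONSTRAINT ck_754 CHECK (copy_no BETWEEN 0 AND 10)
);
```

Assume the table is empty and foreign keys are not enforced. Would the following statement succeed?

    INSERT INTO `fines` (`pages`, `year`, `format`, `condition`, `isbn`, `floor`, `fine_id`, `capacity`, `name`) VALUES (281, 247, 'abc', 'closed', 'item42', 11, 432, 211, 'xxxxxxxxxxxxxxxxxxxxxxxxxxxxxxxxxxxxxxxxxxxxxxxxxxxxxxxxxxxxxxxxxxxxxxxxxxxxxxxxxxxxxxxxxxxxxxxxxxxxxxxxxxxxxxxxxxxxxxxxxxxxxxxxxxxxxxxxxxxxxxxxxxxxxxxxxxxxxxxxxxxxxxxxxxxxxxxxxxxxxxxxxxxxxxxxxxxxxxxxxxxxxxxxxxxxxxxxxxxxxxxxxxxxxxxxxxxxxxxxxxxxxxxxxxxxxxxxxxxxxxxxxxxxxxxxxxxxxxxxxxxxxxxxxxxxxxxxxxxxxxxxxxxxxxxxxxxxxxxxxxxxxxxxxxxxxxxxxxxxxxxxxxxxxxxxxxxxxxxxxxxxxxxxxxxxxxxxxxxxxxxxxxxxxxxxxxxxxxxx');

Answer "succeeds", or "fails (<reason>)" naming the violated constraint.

The value 'xxxxxxxxxxxxxxxxxxxxxxxxxxxxxxxxxxxxxxxxxxxxxxxxxxxxxxxxxxxxxxxxxxxxxxxxxxxxxxxxxxxxxxxxxxxxxxxxxxxxxxxxxxxxxxxxxxxxxxxxxxxxxxxxxxxxxxxxxxxxxxxxxxxxxxxxxxxxxxxxxxxxxxxxxxxxxxxxxxxxxxxxxxxxxxxxxxxxxxxxxxxxxxxxxxxxxxxxxxxxxxxxxxxxxxxxxxxxxxxxxxxxxxxxxxxxxxxxxxxxxxxxxxxxxxxxxxxxxxxxxxxxxxxxxxxxxxxxxxxxxxxxxxxxxxxxxxxxxxxxxxxxxxxxxxxxxxxxxxxxxxxxxxxxxxxxxxxxxxxxxxxxxxxxxxxxxxxxxxxxxxxxxxxxxxxxxxxxxxxx' for name violates CHECK (length(name) <= 100).

fails (CHECK on name)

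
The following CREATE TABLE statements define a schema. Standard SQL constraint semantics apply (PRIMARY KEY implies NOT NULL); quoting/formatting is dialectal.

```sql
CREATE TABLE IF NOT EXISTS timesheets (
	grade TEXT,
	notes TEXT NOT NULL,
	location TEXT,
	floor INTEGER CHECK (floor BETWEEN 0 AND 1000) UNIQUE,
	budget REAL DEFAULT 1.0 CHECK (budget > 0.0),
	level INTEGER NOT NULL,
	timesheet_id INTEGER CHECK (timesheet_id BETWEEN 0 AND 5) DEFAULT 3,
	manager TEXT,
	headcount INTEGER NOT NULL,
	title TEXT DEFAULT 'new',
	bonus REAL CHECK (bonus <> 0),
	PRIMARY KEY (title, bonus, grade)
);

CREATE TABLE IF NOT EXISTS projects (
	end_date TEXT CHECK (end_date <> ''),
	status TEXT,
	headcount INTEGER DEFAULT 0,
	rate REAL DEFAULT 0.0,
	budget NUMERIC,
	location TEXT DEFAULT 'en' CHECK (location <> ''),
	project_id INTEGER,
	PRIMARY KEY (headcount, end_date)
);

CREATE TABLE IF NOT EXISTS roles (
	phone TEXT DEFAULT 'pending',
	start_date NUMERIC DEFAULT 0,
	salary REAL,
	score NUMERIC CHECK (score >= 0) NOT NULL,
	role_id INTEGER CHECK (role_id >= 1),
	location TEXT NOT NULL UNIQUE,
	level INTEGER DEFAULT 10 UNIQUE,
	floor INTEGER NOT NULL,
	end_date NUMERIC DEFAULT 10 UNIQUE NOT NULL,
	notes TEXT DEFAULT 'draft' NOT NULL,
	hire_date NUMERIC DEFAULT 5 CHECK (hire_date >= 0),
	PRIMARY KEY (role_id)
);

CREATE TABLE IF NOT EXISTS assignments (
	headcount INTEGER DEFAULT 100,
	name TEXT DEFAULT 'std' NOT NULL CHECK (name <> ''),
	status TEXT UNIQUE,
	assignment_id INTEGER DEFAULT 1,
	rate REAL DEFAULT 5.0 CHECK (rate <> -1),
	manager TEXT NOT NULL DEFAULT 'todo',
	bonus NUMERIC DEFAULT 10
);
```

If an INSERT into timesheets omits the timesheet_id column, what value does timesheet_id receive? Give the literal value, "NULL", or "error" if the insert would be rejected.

3

timesheet_id has an explicit DEFAULT 3.
When the column is omitted from an INSERT, that default is used.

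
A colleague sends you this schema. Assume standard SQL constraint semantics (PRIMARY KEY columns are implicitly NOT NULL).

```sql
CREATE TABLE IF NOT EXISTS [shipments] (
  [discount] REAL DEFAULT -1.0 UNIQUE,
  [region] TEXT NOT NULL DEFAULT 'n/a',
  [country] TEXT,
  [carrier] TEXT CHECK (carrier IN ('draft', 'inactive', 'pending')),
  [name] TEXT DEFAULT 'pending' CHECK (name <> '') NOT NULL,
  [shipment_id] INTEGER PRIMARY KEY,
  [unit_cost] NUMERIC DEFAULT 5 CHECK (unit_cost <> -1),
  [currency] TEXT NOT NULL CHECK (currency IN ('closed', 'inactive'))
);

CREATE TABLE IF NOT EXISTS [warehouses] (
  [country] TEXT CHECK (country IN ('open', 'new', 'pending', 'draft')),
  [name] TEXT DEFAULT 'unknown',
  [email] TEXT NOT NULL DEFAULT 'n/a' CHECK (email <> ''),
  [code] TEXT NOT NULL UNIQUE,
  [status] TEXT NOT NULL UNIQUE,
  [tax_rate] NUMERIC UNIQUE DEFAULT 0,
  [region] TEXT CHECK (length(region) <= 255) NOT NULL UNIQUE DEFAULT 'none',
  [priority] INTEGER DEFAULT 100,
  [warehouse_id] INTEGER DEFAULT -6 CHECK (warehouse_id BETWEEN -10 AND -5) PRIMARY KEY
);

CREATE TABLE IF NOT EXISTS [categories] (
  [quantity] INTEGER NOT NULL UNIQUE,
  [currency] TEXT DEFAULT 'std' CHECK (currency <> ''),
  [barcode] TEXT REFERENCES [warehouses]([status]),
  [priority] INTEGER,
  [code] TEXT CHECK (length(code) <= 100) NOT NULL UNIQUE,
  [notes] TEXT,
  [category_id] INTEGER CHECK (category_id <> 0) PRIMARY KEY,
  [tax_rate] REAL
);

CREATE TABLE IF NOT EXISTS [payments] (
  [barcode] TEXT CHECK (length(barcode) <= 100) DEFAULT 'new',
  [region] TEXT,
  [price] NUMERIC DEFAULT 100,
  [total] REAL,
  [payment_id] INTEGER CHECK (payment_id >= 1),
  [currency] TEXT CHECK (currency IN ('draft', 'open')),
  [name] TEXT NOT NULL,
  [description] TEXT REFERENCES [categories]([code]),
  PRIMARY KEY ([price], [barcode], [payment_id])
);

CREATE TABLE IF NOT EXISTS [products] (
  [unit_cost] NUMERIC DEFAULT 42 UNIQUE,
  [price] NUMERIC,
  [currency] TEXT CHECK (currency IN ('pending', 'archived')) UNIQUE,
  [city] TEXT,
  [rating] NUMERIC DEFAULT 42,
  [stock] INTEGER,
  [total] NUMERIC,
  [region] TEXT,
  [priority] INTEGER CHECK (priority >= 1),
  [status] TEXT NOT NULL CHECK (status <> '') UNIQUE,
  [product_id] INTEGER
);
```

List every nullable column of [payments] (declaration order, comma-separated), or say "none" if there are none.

- barcode: part of the PRIMARY KEY, which implies NOT NULL → not nullable.
- region: no NOT NULL constraint applies → nullable.
- price: part of the PRIMARY KEY, which implies NOT NULL → not nullable.
- total: no NOT NULL constraint applies → nullable.
- payment_id: part of the PRIMARY KEY, which implies NOT NULL → not nullable.
- currency: CHECK does not forbid NULL (a CHECK constraint passes when its expression is NULL) → nullable.
- name: declared NOT NULL → not nullable.
- description: a foreign key column may be NULL unless separately constrained → nullable.

region, total, currency, description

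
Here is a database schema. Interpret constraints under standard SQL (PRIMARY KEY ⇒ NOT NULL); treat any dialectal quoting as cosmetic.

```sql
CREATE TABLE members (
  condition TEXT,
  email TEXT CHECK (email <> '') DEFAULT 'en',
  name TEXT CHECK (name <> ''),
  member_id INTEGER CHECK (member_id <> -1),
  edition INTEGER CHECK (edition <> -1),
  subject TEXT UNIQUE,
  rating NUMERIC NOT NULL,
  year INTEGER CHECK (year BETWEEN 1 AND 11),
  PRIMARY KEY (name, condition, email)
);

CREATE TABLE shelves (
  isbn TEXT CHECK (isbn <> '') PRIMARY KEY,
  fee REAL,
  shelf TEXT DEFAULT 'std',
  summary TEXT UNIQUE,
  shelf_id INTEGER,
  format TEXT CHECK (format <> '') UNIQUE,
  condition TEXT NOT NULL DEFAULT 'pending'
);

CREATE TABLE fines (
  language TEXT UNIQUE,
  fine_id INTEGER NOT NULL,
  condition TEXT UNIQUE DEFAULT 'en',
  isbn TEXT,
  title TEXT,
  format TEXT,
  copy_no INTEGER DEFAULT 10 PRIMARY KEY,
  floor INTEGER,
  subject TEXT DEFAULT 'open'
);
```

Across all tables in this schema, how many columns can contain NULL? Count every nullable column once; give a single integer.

members: 4 nullable (member_id, edition, subject, year — PK (name, condition, email) and explicit NOT NULL columns excluded).
shelves: 5 nullable (fee, shelf, summary, shelf_id, format — PK (isbn) and explicit NOT NULL columns excluded).
fines: 7 nullable (language, condition, isbn, title, format, floor, subject — PK (copy_no) and explicit NOT NULL columns excluded).
Total: 4 + 5 + 7 = 16.

16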